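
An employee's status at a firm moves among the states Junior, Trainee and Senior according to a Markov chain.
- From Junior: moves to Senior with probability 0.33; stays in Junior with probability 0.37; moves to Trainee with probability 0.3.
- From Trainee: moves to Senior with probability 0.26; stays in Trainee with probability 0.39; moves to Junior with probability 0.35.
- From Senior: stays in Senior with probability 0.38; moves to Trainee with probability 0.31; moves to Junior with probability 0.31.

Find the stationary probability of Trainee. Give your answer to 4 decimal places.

Let the stationary distribution be π with π = πP and π_1 + π_2 + π_3 = 1.
π_1 = 0.37·π_1 + 0.35·π_2 + 0.31·π_3
π_2 = 0.3·π_1 + 0.39·π_2 + 0.31·π_3
Solving with the normalization constraint gives π = (0.3440, 0.3332, 0.3228).
So the stationary probability of Trainee is 0.3332.

0.3332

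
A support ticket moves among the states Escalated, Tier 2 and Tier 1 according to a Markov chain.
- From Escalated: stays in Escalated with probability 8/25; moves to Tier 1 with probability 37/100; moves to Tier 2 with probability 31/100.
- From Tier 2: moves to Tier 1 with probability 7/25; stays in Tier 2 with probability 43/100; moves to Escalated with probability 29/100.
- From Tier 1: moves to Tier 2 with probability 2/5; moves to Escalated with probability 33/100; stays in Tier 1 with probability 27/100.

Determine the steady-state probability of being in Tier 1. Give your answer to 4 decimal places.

0.3050

Let the stationary distribution be π with π = πP and π_1 + π_2 + π_3 = 1.
π_1 = 0.32·π_1 + 0.29·π_2 + 0.33·π_3
π_2 = 0.31·π_1 + 0.43·π_2 + 0.4·π_3
Solving with the normalization constraint gives π = (0.3115, 0.3835, 0.3050).
So the stationary probability of Tier 1 is 0.3050.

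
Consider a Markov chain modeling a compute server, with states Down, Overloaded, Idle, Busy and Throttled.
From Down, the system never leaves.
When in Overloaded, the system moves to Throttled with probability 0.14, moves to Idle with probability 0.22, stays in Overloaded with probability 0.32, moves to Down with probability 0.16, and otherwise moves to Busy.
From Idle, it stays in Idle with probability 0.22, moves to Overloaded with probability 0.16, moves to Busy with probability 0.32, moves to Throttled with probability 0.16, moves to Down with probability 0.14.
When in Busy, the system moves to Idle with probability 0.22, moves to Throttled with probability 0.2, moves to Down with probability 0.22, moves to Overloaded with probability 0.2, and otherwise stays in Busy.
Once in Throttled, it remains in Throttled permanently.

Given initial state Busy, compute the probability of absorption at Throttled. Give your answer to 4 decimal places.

0.4848

Let h(s) be the probability of absorption at Throttled starting from transient state s. Then h(Throttled) = 1 and h(Down) = 0. By first-step analysis:
h(Overloaded) = 0.16·0 + 0.32·h(Overloaded) + 0.22·h(Idle) + 0.16·h(Busy) + 0.14·1
h(Idle) = 0.14·0 + 0.16·h(Overloaded) + 0.22·h(Idle) + 0.32·h(Busy) + 0.16·1
h(Busy) = 0.22·0 + 0.2·h(Overloaded) + 0.22·h(Idle) + 0.16·h(Busy) + 0.2·1
Solving: h(Overloaded) = 0.4827, h(Idle) = 0.5030, h(Busy) = 0.4848.
Starting from Busy, the probability is 0.4848.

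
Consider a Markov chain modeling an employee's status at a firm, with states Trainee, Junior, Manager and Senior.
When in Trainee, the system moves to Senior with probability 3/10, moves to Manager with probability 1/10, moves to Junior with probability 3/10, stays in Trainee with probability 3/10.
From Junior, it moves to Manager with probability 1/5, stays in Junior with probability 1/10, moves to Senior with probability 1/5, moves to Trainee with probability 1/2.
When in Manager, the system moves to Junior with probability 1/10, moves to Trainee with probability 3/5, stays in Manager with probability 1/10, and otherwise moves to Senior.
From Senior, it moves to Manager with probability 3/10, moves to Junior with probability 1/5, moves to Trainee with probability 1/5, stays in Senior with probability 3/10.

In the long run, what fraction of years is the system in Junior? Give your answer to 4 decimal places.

Let the stationary distribution be π with π = πP and π_1 + π_2 + π_3 + π_4 = 1.
π_1 = 0.3·π_1 + 0.5·π_2 + 0.6·π_3 + 0.2·π_4
π_2 = 0.3·π_1 + 0.1·π_2 + 0.1·π_3 + 0.2·π_4
π_3 = 0.1·π_1 + 0.2·π_2 + 0.1·π_3 + 0.3·π_4
Solving with the normalization constraint gives π = (0.3653, 0.1993, 0.1725, 0.2628).
So the stationary probability of Junior is 0.1993.

0.1993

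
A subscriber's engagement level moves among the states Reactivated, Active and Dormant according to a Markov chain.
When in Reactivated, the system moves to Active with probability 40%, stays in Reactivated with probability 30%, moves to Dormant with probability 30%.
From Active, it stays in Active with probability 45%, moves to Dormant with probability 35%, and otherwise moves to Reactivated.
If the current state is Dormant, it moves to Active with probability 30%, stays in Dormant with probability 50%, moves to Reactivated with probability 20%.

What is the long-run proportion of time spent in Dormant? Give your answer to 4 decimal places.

0.3987

Let the stationary distribution be π with π = πP and π_1 + π_2 + π_3 = 1.
π_1 = 0.3·π_1 + 0.2·π_2 + 0.2·π_3
π_2 = 0.4·π_1 + 0.45·π_2 + 0.3·π_3
Solving with the normalization constraint gives π = (0.2222, 0.3791, 0.3987).
So the stationary probability of Dormant is 0.3987.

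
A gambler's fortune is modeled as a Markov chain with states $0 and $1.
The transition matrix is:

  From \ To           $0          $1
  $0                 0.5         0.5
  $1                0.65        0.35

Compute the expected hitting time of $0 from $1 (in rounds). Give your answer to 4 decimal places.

1.5385

Let t(s) be the expected number of rounds to first reach $0 from state s, with t($0) = 0. Conditioning on the first round:
t($1) = 1 + 0.35·t($1)
Solving: t($1) = 1.5385.
Expected rounds from $1 to $0: 1.5385.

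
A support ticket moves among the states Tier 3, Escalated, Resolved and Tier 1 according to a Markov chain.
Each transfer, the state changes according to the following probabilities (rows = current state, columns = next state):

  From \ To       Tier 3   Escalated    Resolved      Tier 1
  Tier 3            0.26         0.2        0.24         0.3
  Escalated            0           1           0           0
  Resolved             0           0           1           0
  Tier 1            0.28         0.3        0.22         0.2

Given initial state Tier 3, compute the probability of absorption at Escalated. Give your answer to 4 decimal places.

Let h(s) be the probability of absorption at Escalated starting from transient state s. Then h(Escalated) = 1 and h(Resolved) = 0. By first-step analysis:
h(Tier 3) = 0.26·h(Tier 3) + 0.2·1 + 0.24·0 + 0.3·h(Tier 1)
h(Tier 1) = 0.28·h(Tier 3) + 0.3·1 + 0.22·0 + 0.2·h(Tier 1)
Solving: h(Tier 3) = 0.4921, h(Tier 1) = 0.5472.
Starting from Tier 3, the probability is 0.4921.

0.4921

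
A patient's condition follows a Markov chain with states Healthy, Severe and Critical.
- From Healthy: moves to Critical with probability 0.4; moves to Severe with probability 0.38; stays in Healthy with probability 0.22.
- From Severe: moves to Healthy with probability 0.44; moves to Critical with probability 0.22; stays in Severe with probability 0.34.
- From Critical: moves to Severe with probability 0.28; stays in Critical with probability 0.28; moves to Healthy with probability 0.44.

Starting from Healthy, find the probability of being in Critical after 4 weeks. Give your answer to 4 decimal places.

Propagate the distribution vector 4 weeks from Healthy.
After 0 weeks: (1.0000, 0.0000, 0.0000)
After 1 week: (0.2200, 0.3800, 0.4000)
After 2 weeks: (0.3916, 0.3248, 0.2836)
After 3 weeks: (0.3538, 0.3386, 0.3075)
After 4 weeks: (0.3622, 0.3357, 0.3021)
P(in Critical after 4 weeks) = 0.3021

0.3021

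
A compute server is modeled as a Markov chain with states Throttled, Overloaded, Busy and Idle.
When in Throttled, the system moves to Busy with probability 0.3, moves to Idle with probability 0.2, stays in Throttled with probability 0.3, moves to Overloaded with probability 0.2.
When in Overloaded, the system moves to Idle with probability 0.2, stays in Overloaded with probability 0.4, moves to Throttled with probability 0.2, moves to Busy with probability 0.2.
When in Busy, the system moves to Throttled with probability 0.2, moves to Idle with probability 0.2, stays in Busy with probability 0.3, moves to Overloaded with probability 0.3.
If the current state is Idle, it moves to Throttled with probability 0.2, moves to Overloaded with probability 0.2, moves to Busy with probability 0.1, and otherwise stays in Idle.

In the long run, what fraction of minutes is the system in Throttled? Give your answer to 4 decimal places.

0.2222

Let the stationary distribution be π with π = πP and π_1 + π_2 + π_3 + π_4 = 1.
π_1 = 0.3·π_1 + 0.2·π_2 + 0.2·π_3 + 0.2·π_4
π_2 = 0.2·π_1 + 0.4·π_2 + 0.3·π_3 + 0.2·π_4
π_3 = 0.3·π_1 + 0.2·π_2 + 0.3·π_3 + 0.1·π_4
Solving with the normalization constraint gives π = (0.2222, 0.2769, 0.2152, 0.2857).
So the stationary probability of Throttled is 0.2222.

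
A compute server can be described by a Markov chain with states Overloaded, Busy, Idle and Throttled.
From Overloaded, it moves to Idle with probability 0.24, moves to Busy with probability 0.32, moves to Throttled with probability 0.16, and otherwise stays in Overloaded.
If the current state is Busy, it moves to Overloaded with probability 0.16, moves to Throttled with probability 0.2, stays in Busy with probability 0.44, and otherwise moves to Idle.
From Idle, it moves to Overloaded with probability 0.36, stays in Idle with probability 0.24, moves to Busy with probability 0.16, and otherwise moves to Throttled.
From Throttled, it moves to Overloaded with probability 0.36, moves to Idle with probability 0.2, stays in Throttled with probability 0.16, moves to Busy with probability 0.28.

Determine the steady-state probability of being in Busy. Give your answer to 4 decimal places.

0.3150

Let the stationary distribution be π with π = πP and π_1 + π_2 + π_3 + π_4 = 1.
π_1 = 0.28·π_1 + 0.16·π_2 + 0.36·π_3 + 0.36·π_4
π_2 = 0.32·π_1 + 0.44·π_2 + 0.16·π_3 + 0.28·π_4
π_3 = 0.24·π_1 + 0.2·π_2 + 0.24·π_3 + 0.2·π_4
Solving with the normalization constraint gives π = (0.2750, 0.3150, 0.2198, 0.1902).
So the stationary probability of Busy is 0.3150.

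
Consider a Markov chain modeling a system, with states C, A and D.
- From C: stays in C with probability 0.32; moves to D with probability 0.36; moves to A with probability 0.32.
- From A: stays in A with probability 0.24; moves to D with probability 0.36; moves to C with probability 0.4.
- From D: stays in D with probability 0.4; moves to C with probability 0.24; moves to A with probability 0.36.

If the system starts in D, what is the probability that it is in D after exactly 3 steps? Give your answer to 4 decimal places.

Propagate the distribution vector 3 steps from D.
After 0 steps: (0.0000, 0.0000, 1.0000)
After 1 step: (0.2400, 0.3600, 0.4000)
After 2 steps: (0.3168, 0.3072, 0.3760)
After 3 steps: (0.3145, 0.3105, 0.3750)
P(in D after 3 steps) = 0.3750

0.3750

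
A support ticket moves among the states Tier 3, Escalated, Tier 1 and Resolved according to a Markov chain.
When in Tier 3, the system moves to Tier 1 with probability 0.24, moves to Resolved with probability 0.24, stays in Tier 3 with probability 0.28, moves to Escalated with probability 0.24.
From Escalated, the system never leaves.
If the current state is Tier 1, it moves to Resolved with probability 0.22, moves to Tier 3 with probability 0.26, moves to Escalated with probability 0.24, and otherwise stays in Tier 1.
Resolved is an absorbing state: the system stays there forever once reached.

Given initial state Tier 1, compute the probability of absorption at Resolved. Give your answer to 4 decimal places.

Let h(s) be the probability of absorption at Resolved starting from transient state s. Then h(Resolved) = 1 and h(Escalated) = 0. By first-step analysis:
h(Tier 3) = 0.28·h(Tier 3) + 0.24·0 + 0.24·h(Tier 1) + 0.24·1
h(Tier 1) = 0.26·h(Tier 3) + 0.24·0 + 0.28·h(Tier 1) + 0.22·1
Solving: h(Tier 3) = 0.4947, h(Tier 1) = 0.4842.
Starting from Tier 1, the probability is 0.4842.

0.4842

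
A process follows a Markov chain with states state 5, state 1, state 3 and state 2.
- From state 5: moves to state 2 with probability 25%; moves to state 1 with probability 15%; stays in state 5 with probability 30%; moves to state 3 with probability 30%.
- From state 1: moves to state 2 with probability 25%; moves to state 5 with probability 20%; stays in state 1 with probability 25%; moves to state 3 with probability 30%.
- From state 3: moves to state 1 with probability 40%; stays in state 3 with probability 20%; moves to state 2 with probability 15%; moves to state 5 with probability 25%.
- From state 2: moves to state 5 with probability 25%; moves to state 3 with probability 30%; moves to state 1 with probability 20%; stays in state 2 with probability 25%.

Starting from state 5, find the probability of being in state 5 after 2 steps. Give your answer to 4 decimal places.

Propagate the distribution vector 2 steps from state 5.
After 0 steps: (1.0000, 0.0000, 0.0000, 0.0000)
After 1 step: (0.3000, 0.1500, 0.3000, 0.2500)
After 2 steps: (0.2575, 0.2525, 0.2700, 0.2200)
P(in state 5 after 2 steps) = 0.2575

0.2575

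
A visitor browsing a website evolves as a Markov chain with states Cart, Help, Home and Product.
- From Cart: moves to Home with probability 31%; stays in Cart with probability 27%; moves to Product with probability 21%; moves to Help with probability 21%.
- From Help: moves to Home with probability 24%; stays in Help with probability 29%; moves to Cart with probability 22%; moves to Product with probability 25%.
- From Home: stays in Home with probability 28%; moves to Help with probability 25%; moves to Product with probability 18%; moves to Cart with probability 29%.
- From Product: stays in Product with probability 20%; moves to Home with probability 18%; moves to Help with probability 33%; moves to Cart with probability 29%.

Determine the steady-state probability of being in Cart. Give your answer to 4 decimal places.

Let the stationary distribution be π with π = πP and π_1 + π_2 + π_3 + π_4 = 1.
π_1 = 0.27·π_1 + 0.22·π_2 + 0.29·π_3 + 0.29·π_4
π_2 = 0.21·π_1 + 0.29·π_2 + 0.25·π_3 + 0.33·π_4
π_3 = 0.31·π_1 + 0.24·π_2 + 0.28·π_3 + 0.18·π_4
Solving with the normalization constraint gives π = (0.2660, 0.2669, 0.2562, 0.2109).
So the stationary probability of Cart is 0.2660.

0.2660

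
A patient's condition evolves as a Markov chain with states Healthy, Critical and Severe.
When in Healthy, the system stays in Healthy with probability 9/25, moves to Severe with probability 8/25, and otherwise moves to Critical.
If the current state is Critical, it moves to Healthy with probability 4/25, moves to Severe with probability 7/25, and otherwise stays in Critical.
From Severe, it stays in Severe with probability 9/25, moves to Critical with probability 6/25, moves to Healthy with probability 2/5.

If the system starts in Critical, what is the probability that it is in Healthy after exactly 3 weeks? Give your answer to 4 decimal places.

0.2860

Propagate the distribution vector 3 weeks from Critical.
After 0 weeks: (0.0000, 1.0000, 0.0000)
After 1 week: (0.1600, 0.5600, 0.2800)
After 2 weeks: (0.2592, 0.4320, 0.3088)
After 3 weeks: (0.2860, 0.3990, 0.3151)
P(in Healthy after 3 weeks) = 0.2860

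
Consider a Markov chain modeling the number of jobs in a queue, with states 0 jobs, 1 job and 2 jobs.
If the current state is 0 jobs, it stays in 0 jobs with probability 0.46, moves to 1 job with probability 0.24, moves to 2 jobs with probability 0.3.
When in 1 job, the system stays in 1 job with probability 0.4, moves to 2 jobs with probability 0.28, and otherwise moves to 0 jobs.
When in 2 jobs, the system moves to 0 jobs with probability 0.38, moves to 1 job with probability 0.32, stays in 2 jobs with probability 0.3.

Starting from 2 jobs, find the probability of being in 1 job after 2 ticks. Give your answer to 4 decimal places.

Sum over the intermediate state after 1 tick:
P = P(2 jobs→0 jobs)·P(0 jobs→1 job) + P(2 jobs→1 job)·P(1 job→1 job) + P(2 jobs→2 jobs)·P(2 jobs→1 job)
  = 0.38×0.24 + 0.32×0.4 + 0.3×0.32
  = 0.0912 + 0.1280 + 0.0960 = 0.3152

0.3152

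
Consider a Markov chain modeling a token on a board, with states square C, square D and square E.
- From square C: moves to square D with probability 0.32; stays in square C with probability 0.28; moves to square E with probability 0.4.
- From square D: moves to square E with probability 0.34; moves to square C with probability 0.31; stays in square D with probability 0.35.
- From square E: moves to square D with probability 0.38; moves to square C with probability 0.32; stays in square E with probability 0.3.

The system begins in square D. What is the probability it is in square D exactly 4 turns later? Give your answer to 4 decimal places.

Propagate the distribution vector 4 turns from square D.
After 0 turns: (0.0000, 1.0000, 0.0000)
After 1 turn: (0.3100, 0.3500, 0.3400)
After 2 turns: (0.3041, 0.3509, 0.3450)
After 3 turns: (0.3043, 0.3512, 0.3444)
After 4 turns: (0.3043, 0.3512, 0.3445)
P(in square D after 4 turns) = 0.3512

0.3512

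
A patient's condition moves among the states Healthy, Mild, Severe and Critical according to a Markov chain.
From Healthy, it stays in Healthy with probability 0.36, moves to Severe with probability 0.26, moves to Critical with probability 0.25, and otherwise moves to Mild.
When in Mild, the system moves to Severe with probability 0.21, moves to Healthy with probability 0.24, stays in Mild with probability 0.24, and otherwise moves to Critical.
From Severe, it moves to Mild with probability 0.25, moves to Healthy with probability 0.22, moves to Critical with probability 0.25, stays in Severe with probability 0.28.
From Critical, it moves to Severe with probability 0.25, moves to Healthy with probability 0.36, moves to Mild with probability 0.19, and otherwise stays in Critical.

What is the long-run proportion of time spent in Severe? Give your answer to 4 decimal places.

0.2527

Let the stationary distribution be π with π = πP and π_1 + π_2 + π_3 + π_4 = 1.
π_1 = 0.36·π_1 + 0.24·π_2 + 0.22·π_3 + 0.36·π_4
π_2 = 0.13·π_1 + 0.24·π_2 + 0.25·π_3 + 0.19·π_4
π_3 = 0.26·π_1 + 0.21·π_2 + 0.28·π_3 + 0.25·π_4
Solving with the normalization constraint gives π = (0.3010, 0.1970, 0.2527, 0.2493).
So the stationary probability of Severe is 0.2527.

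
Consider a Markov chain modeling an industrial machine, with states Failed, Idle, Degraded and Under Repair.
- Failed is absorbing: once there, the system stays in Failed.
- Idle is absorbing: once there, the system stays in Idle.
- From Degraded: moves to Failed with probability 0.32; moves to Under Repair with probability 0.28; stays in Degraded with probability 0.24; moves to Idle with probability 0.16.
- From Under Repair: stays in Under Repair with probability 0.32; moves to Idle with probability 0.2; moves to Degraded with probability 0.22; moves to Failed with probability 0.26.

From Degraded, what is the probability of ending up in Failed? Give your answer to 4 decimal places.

0.6380

Let h(s) be the probability of absorption at Failed starting from transient state s. Then h(Failed) = 1 and h(Idle) = 0. By first-step analysis:
h(Degraded) = 0.32·1 + 0.16·0 + 0.24·h(Degraded) + 0.28·h(Under Repair)
h(Under Repair) = 0.26·1 + 0.2·0 + 0.22·h(Degraded) + 0.32·h(Under Repair)
Solving: h(Degraded) = 0.6380, h(Under Repair) = 0.5888.
Starting from Degraded, the probability is 0.6380.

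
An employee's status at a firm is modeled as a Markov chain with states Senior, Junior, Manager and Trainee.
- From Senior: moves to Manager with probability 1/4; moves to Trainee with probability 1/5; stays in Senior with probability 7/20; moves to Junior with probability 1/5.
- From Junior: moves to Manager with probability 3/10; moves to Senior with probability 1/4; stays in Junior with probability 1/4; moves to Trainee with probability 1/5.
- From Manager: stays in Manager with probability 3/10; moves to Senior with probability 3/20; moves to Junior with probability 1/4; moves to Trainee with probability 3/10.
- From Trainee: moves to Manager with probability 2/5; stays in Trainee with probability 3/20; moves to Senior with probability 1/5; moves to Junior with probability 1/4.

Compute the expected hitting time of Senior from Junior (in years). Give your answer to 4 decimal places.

4.8372

Let t(s) be the expected number of years to first reach Senior from state s, with t(Senior) = 0. Conditioning on the first year:
t(Junior) = 1 + 0.25·t(Junior) + 0.3·t(Manager) + 0.2·t(Trainee)
t(Manager) = 1 + 0.25·t(Junior) + 0.3·t(Manager) + 0.3·t(Trainee)
t(Trainee) = 1 + 0.25·t(Junior) + 0.4·t(Manager) + 0.15·t(Trainee)
Solving: t(Junior) = 4.8372, t(Manager) = 5.3488, t(Trainee) = 5.1163.
Expected years from Junior to Senior: 4.8372.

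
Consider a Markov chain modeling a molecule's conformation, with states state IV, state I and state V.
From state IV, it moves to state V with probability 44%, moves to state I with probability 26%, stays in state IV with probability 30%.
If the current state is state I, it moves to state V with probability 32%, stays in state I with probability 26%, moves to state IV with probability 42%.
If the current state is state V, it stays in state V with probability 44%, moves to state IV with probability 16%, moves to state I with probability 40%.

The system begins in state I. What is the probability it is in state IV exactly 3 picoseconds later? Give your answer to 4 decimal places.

Propagate the distribution vector 3 picoseconds from state I.
After 0 picoseconds: (0.0000, 1.0000, 0.0000)
After 1 picosecond: (0.4200, 0.2600, 0.3200)
After 2 picoseconds: (0.2864, 0.3048, 0.4088)
After 3 picoseconds: (0.2793, 0.3172, 0.4034)
P(in state IV after 3 picoseconds) = 0.2793

0.2793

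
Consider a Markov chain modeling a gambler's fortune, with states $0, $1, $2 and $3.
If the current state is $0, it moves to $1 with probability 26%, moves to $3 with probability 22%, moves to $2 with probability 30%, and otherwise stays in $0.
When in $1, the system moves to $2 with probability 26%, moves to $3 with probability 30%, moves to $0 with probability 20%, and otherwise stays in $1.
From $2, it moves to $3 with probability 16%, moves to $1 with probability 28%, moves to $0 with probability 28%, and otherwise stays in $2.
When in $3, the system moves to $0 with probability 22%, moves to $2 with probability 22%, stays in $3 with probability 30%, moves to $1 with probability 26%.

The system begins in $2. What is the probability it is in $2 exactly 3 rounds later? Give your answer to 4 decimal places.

0.2651

Propagate the distribution vector 3 rounds from $2.
After 0 rounds: (0.0000, 0.0000, 1.0000, 0.0000)
After 1 round: (0.2800, 0.2800, 0.2800, 0.1600)
After 2 rounds: (0.2312, 0.2600, 0.2704, 0.2384)
After 3 rounds: (0.2310, 0.2602, 0.2651, 0.2436)
P(in $2 after 3 rounds) = 0.2651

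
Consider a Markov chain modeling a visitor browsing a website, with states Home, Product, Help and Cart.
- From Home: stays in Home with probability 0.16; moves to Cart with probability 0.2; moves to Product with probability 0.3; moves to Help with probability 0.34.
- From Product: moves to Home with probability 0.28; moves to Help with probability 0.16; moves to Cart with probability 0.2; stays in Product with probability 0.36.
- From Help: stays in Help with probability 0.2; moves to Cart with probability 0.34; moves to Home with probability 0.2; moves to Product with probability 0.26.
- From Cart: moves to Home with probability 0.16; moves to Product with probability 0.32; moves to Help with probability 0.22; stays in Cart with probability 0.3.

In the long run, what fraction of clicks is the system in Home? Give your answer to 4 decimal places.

0.2067

Let the stationary distribution be π with π = πP and π_1 + π_2 + π_3 + π_4 = 1.
π_1 = 0.16·π_1 + 0.28·π_2 + 0.2·π_3 + 0.16·π_4
π_2 = 0.3·π_1 + 0.36·π_2 + 0.26·π_3 + 0.32·π_4
π_3 = 0.34·π_1 + 0.16·π_2 + 0.2·π_3 + 0.22·π_4
Solving with the normalization constraint gives π = (0.2067, 0.3152, 0.2215, 0.2567).
So the stationary probability of Home is 0.2067.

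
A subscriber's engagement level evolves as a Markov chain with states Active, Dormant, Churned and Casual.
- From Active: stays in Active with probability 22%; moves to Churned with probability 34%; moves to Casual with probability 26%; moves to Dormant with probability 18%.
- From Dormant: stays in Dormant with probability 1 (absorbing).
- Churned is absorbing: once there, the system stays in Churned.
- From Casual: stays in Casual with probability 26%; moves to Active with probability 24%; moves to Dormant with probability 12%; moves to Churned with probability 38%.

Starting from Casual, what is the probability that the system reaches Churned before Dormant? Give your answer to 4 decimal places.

Let h(s) be the probability of absorption at Churned starting from transient state s. Then h(Churned) = 1 and h(Dormant) = 0. By first-step analysis:
h(Active) = 0.22·h(Active) + 0.18·0 + 0.34·1 + 0.26·h(Casual)
h(Casual) = 0.24·h(Active) + 0.12·0 + 0.38·1 + 0.26·h(Casual)
Solving: h(Active) = 0.6807, h(Casual) = 0.7343.
Starting from Casual, the probability is 0.7343.

0.7343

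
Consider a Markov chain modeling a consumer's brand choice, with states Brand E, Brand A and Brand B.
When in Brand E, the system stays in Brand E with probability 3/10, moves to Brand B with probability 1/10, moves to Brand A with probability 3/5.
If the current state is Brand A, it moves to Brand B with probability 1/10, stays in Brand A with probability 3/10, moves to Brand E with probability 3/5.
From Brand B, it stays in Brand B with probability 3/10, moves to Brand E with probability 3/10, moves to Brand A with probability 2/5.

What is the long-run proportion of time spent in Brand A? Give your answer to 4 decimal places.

Let the stationary distribution be π with π = πP and π_1 + π_2 + π_3 = 1.
π_1 = 0.3·π_1 + 0.6·π_2 + 0.3·π_3
π_2 = 0.6·π_1 + 0.3·π_2 + 0.4·π_3
Solving with the normalization constraint gives π = (0.4327, 0.4423, 0.1250).
So the stationary probability of Brand A is 0.4423.

0.4423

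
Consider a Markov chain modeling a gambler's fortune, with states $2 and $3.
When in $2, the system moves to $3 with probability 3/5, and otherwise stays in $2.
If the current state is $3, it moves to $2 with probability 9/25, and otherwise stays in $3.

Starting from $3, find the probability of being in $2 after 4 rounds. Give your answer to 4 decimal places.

0.3750

Propagate the distribution vector 4 rounds from $3.
After 0 rounds: (0.0000, 1.0000)
After 1 round: (0.3600, 0.6400)
After 2 rounds: (0.3744, 0.6256)
After 3 rounds: (0.3750, 0.6250)
After 4 rounds: (0.3750, 0.6250)
P(in $2 after 4 rounds) = 0.3750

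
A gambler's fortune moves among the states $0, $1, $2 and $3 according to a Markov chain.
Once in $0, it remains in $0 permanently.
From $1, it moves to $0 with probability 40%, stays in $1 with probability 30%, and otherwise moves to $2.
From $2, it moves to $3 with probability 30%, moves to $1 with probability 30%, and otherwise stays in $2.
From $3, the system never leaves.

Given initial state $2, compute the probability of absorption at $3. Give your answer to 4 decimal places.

Let h(s) be the probability of absorption at $3 starting from transient state s. Then h($3) = 1 and h($0) = 0. By first-step analysis:
h($1) = 0.4·0 + 0.3·h($1) + 0.3·h($2)
h($2) = 0.3·h($1) + 0.4·h($2) + 0.3·1
Solving: h($1) = 0.2727, h($2) = 0.6364.
Starting from $2, the probability is 0.6364.

0.6364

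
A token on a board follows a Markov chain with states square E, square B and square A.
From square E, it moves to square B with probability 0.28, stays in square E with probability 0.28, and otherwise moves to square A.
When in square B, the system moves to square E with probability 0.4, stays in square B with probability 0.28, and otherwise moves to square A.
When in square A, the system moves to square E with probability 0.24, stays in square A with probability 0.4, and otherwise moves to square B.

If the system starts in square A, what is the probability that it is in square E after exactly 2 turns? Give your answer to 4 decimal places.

Sum over the intermediate state after 1 turn:
P = P(square A→square E)·P(square E→square E) + P(square A→square B)·P(square B→square E) + P(square A→square A)·P(square A→square E)
  = 0.24×0.28 + 0.36×0.4 + 0.4×0.24
  = 0.0672 + 0.1440 + 0.0960 = 0.3072

0.3072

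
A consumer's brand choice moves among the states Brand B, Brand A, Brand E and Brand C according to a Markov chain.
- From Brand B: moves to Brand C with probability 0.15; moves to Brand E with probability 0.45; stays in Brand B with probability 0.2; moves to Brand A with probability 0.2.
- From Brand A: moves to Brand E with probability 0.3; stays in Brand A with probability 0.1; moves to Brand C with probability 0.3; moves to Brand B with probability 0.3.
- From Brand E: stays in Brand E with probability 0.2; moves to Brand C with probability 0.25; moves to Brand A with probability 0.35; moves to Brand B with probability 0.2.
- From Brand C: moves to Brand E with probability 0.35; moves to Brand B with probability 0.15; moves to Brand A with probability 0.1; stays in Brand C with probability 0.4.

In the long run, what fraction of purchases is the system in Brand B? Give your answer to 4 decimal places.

Let the stationary distribution be π with π = πP and π_1 + π_2 + π_3 + π_4 = 1.
π_1 = 0.2·π_1 + 0.3·π_2 + 0.2·π_3 + 0.15·π_4
π_2 = 0.2·π_1 + 0.1·π_2 + 0.35·π_3 + 0.1·π_4
π_3 = 0.45·π_1 + 0.3·π_2 + 0.2·π_3 + 0.35·π_4
Solving with the normalization constraint gives π = (0.2058, 0.1990, 0.3136, 0.2816).
So the stationary probability of Brand B is 0.2058.

0.2058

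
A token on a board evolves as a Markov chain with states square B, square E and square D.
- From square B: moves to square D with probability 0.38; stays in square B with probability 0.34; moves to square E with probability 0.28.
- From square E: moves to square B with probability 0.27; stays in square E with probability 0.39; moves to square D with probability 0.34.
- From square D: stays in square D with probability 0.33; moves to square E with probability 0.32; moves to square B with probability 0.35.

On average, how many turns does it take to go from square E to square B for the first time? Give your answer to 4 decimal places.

3.3678

Let t(s) be the expected number of turns to first reach square B from state s, with t(square B) = 0. Conditioning on the first turn:
t(square E) = 1 + 0.39·t(square E) + 0.34·t(square D)
t(square D) = 1 + 0.32·t(square E) + 0.33·t(square D)
Solving: t(square E) = 3.3678, t(square D) = 3.1010.
Expected turns from square E to square B: 3.3678.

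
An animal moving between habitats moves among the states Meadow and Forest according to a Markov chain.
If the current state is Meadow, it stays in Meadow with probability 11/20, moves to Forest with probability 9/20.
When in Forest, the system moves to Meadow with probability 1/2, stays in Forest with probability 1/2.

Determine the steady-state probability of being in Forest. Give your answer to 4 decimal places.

Let the stationary distribution be π with π = πP and π_1 + π_2 = 1.
π_1 = 0.55·π_1 + 0.5·π_2
Solving with the normalization constraint gives π = (0.5263, 0.4737).
So the stationary probability of Forest is 0.4737.

0.4737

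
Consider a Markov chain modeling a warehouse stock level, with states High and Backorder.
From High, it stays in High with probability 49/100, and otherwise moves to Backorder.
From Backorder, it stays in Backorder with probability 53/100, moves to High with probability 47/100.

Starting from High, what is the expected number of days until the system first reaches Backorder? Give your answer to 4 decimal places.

1.9608

Let t(s) be the expected number of days to first reach Backorder from state s, with t(Backorder) = 0. Conditioning on the first day:
t(High) = 1 + 0.49·t(High)
Solving: t(High) = 1.9608.
Expected days from High to Backorder: 1.9608.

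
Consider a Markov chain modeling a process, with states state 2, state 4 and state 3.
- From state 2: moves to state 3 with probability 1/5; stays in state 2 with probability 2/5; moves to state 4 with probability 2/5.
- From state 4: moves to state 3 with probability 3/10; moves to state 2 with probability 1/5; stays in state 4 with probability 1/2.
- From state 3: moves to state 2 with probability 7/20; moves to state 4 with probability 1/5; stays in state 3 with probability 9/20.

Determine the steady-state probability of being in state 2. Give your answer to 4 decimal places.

Let the stationary distribution be π with π = πP and π_1 + π_2 + π_3 = 1.
π_1 = 0.4·π_1 + 0.2·π_2 + 0.35·π_3
π_2 = 0.4·π_1 + 0.5·π_2 + 0.2·π_3
Solving with the normalization constraint gives π = (0.3094, 0.3741, 0.3165).
So the stationary probability of state 2 is 0.3094.

0.3094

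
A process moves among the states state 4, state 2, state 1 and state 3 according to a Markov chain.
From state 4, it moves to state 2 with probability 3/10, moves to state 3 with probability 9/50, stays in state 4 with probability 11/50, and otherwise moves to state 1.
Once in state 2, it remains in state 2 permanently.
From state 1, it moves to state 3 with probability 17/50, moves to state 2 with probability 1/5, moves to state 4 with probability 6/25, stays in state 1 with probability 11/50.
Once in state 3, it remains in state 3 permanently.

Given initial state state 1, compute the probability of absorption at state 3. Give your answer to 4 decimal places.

Let h(s) be the probability of absorption at state 3 starting from transient state s. Then h(state 3) = 1 and h(state 2) = 0. By first-step analysis:
h(state 4) = 0.22·h(state 4) + 0.3·0 + 0.3·h(state 1) + 0.18·1
h(state 1) = 0.24·h(state 4) + 0.2·0 + 0.22·h(state 1) + 0.34·1
Solving: h(state 4) = 0.4519, h(state 1) = 0.5749.
Starting from state 1, the probability is 0.5749.

0.5749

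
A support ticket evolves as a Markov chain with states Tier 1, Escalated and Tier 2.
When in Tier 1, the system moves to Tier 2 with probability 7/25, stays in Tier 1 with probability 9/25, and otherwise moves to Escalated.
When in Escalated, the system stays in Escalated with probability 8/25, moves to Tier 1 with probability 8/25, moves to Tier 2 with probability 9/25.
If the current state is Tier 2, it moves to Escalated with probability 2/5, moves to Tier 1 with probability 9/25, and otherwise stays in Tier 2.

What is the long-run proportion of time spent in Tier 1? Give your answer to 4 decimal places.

0.3457

Let the stationary distribution be π with π = πP and π_1 + π_2 + π_3 = 1.
π_1 = 0.36·π_1 + 0.32·π_2 + 0.36·π_3
π_2 = 0.36·π_1 + 0.32·π_2 + 0.4·π_3
Solving with the normalization constraint gives π = (0.3457, 0.3576, 0.2967).
So the stationary probability of Tier 1 is 0.3457.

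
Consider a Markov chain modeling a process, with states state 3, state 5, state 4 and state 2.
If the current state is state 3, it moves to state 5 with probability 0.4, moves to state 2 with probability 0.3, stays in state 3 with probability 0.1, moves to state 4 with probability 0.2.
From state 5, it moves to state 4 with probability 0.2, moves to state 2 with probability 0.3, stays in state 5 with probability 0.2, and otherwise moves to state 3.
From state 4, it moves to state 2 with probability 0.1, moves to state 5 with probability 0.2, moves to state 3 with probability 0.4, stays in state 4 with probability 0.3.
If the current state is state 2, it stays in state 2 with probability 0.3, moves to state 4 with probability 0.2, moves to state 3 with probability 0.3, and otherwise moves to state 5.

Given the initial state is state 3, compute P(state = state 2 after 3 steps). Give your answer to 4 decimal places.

0.2560

Propagate the distribution vector 3 steps from state 3.
After 0 steps: (1.0000, 0.0000, 0.0000, 0.0000)
After 1 step: (0.1000, 0.4000, 0.2000, 0.3000)
After 2 steps: (0.3000, 0.2200, 0.2200, 0.2600)
After 3 steps: (0.2620, 0.2600, 0.2220, 0.2560)
P(in state 2 after 3 steps) = 0.2560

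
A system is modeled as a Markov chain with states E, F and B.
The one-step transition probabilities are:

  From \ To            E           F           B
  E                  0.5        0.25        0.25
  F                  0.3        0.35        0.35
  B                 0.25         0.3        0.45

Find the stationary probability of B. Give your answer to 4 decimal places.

0.3497

Let the stationary distribution be π with π = πP and π_1 + π_2 + π_3 = 1.
π_1 = 0.5·π_1 + 0.3·π_2 + 0.25·π_3
π_2 = 0.25·π_1 + 0.35·π_2 + 0.3·π_3
Solving with the normalization constraint gives π = (0.3531, 0.2972, 0.3497).
So the stationary probability of B is 0.3497.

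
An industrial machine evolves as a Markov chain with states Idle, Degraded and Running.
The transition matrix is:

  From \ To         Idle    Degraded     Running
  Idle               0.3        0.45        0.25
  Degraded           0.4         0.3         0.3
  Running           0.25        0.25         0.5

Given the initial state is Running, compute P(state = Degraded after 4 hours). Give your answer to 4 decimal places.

Propagate the distribution vector 4 hours from Running.
After 0 hours: (0.0000, 0.0000, 1.0000)
After 1 hour: (0.2500, 0.2500, 0.5000)
After 2 hours: (0.3000, 0.3125, 0.3875)
After 3 hours: (0.3119, 0.3256, 0.3625)
After 4 hours: (0.3144, 0.3287, 0.3569)
P(in Degraded after 4 hours) = 0.3287

0.3287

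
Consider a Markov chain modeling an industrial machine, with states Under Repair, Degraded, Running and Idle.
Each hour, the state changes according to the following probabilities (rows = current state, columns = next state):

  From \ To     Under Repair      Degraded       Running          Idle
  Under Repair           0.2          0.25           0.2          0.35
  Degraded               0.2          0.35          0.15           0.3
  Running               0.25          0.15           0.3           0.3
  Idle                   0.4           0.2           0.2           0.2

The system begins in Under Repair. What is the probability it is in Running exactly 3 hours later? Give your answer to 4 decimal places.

Propagate the distribution vector 3 hours from Under Repair.
After 0 hours: (1.0000, 0.0000, 0.0000, 0.0000)
After 1 hour: (0.2000, 0.2500, 0.2000, 0.3500)
After 2 hours: (0.2800, 0.2375, 0.2075, 0.2750)
After 3 hours: (0.2654, 0.2393, 0.2089, 0.2865)
P(in Running after 3 hours) = 0.2089

0.2089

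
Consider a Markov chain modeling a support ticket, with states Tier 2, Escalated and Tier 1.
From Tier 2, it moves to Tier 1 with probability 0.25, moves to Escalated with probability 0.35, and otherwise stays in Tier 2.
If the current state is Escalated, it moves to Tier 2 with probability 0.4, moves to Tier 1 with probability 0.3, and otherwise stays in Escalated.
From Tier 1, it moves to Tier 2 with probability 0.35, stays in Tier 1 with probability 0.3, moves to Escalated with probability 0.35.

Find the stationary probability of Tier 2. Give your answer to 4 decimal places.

0.3860

Let the stationary distribution be π with π = πP and π_1 + π_2 + π_3 = 1.
π_1 = 0.4·π_1 + 0.4·π_2 + 0.35·π_3
π_2 = 0.35·π_1 + 0.3·π_2 + 0.35·π_3
Solving with the normalization constraint gives π = (0.3860, 0.3333, 0.2807).
So the stationary probability of Tier 2 is 0.3860.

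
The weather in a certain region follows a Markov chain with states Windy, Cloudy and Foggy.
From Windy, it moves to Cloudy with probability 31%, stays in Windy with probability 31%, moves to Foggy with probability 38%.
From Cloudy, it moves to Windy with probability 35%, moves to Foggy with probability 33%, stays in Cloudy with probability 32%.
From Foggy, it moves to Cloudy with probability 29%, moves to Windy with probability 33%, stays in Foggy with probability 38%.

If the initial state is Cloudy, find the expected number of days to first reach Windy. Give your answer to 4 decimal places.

2.9150

Let t(s) be the expected number of days to first reach Windy from state s, with t(Windy) = 0. Conditioning on the first day:
t(Cloudy) = 1 + 0.32·t(Cloudy) + 0.33·t(Foggy)
t(Foggy) = 1 + 0.29·t(Cloudy) + 0.38·t(Foggy)
Solving: t(Cloudy) = 2.9150, t(Foggy) = 2.9764.
Expected days from Cloudy to Windy: 2.9150.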